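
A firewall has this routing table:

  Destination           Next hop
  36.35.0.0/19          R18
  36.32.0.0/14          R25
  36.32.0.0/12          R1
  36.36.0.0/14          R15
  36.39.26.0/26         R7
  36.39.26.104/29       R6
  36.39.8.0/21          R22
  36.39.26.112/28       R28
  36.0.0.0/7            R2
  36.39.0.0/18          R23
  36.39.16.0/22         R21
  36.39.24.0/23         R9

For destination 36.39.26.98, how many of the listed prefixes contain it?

4

Prefixes containing 36.39.26.98:
  36.0.0.0/7 (36.0.0.0 - 37.255.255.255)
  36.32.0.0/12 (36.32.0.0 - 36.47.255.255)
  36.36.0.0/14 (36.36.0.0 - 36.39.255.255)
  36.39.0.0/18 (36.39.0.0 - 36.39.63.255)
Total matching entries: 4.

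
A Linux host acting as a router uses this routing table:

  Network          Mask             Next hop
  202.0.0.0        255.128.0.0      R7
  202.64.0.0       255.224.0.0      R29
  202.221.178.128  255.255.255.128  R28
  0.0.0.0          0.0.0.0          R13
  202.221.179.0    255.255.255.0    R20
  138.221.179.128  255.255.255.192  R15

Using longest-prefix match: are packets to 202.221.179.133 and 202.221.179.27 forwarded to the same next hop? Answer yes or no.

yes

202.221.179.133: longest match 202.221.179.0/24 -> R20
202.221.179.27: longest match 202.221.179.0/24 -> R20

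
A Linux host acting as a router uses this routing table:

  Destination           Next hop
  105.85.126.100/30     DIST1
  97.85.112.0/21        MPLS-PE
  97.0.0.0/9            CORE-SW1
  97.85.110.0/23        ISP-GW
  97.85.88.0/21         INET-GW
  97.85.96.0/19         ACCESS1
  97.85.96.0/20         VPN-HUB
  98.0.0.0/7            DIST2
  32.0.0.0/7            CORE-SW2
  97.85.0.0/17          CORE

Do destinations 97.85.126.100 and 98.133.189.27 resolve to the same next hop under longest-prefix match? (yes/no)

97.85.126.100: longest match 97.85.96.0/19 -> ACCESS1
98.133.189.27: longest match 98.0.0.0/7 -> DIST2

no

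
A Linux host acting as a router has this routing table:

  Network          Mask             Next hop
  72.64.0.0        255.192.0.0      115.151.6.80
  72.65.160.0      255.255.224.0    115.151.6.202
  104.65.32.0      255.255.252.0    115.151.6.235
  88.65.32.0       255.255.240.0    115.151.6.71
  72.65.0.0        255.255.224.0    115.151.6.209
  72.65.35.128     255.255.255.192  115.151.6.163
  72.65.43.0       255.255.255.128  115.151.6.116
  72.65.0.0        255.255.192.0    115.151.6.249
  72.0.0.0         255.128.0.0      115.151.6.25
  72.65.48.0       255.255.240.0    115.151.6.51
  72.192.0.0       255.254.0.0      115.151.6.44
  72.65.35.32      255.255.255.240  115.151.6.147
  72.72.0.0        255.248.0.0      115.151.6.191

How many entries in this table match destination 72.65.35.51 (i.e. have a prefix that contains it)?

3

Prefixes containing 72.65.35.51:
  72.0.0.0/9 (72.0.0.0 - 72.127.255.255)
  72.64.0.0/10 (72.64.0.0 - 72.127.255.255)
  72.65.0.0/18 (72.65.0.0 - 72.65.63.255)
Total matching entries: 3.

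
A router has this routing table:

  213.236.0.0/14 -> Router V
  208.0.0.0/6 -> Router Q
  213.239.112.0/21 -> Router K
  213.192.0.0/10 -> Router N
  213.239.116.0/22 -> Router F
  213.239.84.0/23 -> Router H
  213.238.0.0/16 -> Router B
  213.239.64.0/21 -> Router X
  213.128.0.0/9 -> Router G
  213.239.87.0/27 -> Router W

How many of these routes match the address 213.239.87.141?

Prefixes containing 213.239.87.141:
  213.128.0.0/9 (213.128.0.0 - 213.255.255.255)
  213.192.0.0/10 (213.192.0.0 - 213.255.255.255)
  213.236.0.0/14 (213.236.0.0 - 213.239.255.255)
Total matching entries: 3.

3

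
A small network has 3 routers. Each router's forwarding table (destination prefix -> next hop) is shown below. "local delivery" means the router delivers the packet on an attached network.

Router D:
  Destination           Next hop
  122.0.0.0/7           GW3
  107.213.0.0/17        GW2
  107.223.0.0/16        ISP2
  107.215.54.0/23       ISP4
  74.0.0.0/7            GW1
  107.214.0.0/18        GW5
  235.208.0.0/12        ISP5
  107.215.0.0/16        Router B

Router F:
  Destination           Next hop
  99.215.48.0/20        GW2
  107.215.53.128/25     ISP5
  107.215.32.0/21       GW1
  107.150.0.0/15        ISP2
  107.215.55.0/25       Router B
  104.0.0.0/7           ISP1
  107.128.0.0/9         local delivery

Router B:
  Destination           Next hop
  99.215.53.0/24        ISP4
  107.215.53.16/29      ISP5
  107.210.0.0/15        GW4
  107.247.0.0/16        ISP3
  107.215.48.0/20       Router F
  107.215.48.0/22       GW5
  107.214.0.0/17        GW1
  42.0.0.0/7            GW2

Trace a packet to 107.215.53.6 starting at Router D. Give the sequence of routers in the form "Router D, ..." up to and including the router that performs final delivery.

Router D, Router B, Router F

At Router D: longest match for 107.215.53.6 is 107.215.0.0/16 -> Router B
At Router B: longest match for 107.215.53.6 is 107.215.48.0/20 -> Router F
At Router F: longest match for 107.215.53.6 is 107.128.0.0/9 -> local delivery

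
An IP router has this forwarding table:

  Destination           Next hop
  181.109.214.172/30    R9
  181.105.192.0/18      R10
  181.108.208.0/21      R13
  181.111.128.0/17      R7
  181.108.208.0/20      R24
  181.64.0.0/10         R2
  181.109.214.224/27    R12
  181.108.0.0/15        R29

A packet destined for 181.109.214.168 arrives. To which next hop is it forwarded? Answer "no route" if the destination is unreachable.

Routes whose prefix contains 181.109.214.168:
  181.64.0.0/10 (181.64.0.0 - 181.127.255.255) -> R2
  181.108.0.0/15 (181.108.0.0 - 181.109.255.255) -> R29
More-specific entries that do NOT match:
  181.109.214.172/30 (181.109.214.172 - 181.109.214.175) does not contain 181.109.214.168
  181.109.214.224/27 (181.109.214.224 - 181.109.214.255) does not contain 181.109.214.168
  181.108.208.0/21 (181.108.208.0 - 181.108.215.255) does not contain 181.109.214.168
  181.108.208.0/20 (181.108.208.0 - 181.108.223.255) does not contain 181.109.214.168
  181.105.192.0/18 (181.105.192.0 - 181.105.255.255) does not contain 181.109.214.168
  181.111.128.0/17 (181.111.128.0 - 181.111.255.255) does not contain 181.109.214.168
Longest matching prefix is /15 -> next hop R29.

R29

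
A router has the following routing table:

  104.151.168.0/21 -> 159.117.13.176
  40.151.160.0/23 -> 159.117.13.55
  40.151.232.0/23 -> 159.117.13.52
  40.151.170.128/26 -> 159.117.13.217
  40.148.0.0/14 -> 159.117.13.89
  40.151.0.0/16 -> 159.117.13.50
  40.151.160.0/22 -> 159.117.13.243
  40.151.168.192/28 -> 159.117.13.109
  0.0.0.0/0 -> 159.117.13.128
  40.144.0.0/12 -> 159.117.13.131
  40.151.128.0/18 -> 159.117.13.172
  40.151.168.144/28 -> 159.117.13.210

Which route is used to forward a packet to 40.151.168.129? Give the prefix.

40.151.128.0/18

Entries matching 40.151.168.129:
  0.0.0.0/0 (default, matches everything)
  40.144.0.0/12 (40.144.0.0 - 40.159.255.255)
  40.148.0.0/14 (40.148.0.0 - 40.151.255.255)
  40.151.0.0/16 (40.151.0.0 - 40.151.255.255)
  40.151.128.0/18 (40.151.128.0 - 40.151.191.255)
Most specific is 40.151.128.0/18.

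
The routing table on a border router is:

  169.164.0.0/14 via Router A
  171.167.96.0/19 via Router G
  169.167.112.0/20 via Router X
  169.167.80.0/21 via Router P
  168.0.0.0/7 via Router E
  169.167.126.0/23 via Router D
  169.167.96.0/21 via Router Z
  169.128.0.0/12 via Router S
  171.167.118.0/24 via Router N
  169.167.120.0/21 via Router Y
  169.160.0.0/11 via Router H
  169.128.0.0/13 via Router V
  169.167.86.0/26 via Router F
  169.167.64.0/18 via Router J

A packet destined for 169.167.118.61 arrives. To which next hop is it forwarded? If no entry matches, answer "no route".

Routes whose prefix contains 169.167.118.61:
  168.0.0.0/7 (168.0.0.0 - 169.255.255.255) -> Router E
  169.160.0.0/11 (169.160.0.0 - 169.191.255.255) -> Router H
  169.164.0.0/14 (169.164.0.0 - 169.167.255.255) -> Router A
  169.167.64.0/18 (169.167.64.0 - 169.167.127.255) -> Router J
  169.167.112.0/20 (169.167.112.0 - 169.167.127.255) -> Router X
More-specific entries that do NOT match:
  169.167.86.0/26 (169.167.86.0 - 169.167.86.63) does not contain 169.167.118.61
  171.167.118.0/24 (171.167.118.0 - 171.167.118.255) does not contain 169.167.118.61
  169.167.126.0/23 (169.167.126.0 - 169.167.127.255) does not contain 169.167.118.61
  169.167.80.0/21 (169.167.80.0 - 169.167.87.255) does not contain 169.167.118.61
  169.167.96.0/21 (169.167.96.0 - 169.167.103.255) does not contain 169.167.118.61
  169.167.120.0/21 (169.167.120.0 - 169.167.127.255) does not contain 169.167.118.61
Longest matching prefix is /20 -> next hop Router X.

Router X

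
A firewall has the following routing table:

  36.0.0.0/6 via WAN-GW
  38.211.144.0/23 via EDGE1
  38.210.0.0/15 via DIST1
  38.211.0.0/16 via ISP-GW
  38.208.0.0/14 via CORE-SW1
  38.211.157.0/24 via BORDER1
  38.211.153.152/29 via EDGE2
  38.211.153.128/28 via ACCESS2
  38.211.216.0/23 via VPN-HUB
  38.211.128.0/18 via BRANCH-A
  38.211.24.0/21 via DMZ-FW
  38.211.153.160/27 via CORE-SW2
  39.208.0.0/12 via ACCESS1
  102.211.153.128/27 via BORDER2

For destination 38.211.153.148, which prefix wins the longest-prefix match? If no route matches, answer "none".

Entries matching 38.211.153.148:
  36.0.0.0/6 (36.0.0.0 - 39.255.255.255)
  38.208.0.0/14 (38.208.0.0 - 38.211.255.255)
  38.210.0.0/15 (38.210.0.0 - 38.211.255.255)
  38.211.0.0/16 (38.211.0.0 - 38.211.255.255)
  38.211.128.0/18 (38.211.128.0 - 38.211.191.255)
Most specific is 38.211.128.0/18.

38.211.128.0/18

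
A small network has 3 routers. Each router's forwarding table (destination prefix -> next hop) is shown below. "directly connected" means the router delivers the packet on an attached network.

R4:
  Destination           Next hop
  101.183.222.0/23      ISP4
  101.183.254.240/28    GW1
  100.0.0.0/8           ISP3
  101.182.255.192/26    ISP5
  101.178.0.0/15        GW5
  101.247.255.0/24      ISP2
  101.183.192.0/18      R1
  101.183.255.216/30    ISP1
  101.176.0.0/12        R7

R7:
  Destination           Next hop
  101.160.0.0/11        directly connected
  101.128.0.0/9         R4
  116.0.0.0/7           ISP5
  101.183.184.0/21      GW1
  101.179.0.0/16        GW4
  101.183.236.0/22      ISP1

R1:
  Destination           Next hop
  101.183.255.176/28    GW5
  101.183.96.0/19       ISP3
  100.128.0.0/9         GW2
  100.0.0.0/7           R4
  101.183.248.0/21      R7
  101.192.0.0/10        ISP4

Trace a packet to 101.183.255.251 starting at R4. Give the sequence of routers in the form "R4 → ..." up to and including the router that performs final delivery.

At R4: longest match for 101.183.255.251 is 101.183.192.0/18 -> R1
At R1: longest match for 101.183.255.251 is 101.183.248.0/21 -> R7
At R7: longest match for 101.183.255.251 is 101.160.0.0/11 -> directly connected

R4 → R1 → R7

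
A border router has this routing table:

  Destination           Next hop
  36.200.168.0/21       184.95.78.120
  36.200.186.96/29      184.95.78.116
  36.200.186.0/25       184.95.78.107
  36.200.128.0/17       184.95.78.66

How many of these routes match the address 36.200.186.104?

Prefixes containing 36.200.186.104:
  36.200.128.0/17 (36.200.128.0 - 36.200.255.255)
  36.200.186.0/25 (36.200.186.0 - 36.200.186.127)
Total matching entries: 2.

2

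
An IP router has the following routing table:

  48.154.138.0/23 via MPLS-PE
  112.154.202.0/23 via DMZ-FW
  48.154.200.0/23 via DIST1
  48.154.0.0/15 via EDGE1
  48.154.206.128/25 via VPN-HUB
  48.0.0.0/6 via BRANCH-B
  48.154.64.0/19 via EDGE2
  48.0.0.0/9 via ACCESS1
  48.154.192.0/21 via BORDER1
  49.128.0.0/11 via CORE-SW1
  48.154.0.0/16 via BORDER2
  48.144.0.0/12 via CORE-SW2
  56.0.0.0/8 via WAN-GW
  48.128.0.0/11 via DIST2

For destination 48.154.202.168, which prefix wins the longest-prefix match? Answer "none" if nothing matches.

48.154.0.0/16

Entries matching 48.154.202.168:
  48.0.0.0/6 (48.0.0.0 - 51.255.255.255)
  48.128.0.0/11 (48.128.0.0 - 48.159.255.255)
  48.144.0.0/12 (48.144.0.0 - 48.159.255.255)
  48.154.0.0/15 (48.154.0.0 - 48.155.255.255)
  48.154.0.0/16 (48.154.0.0 - 48.154.255.255)
Most specific is 48.154.0.0/16.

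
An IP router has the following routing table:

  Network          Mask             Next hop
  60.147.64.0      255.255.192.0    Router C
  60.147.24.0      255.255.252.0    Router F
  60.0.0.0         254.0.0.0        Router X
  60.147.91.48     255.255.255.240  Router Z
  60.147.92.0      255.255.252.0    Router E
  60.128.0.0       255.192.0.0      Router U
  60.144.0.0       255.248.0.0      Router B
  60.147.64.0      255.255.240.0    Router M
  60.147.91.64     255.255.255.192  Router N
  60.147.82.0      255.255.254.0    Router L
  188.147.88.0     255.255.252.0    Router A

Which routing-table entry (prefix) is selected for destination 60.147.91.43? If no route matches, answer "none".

60.147.64.0/18

Entries matching 60.147.91.43:
  60.0.0.0/7 (60.0.0.0 - 61.255.255.255)
  60.128.0.0/10 (60.128.0.0 - 60.191.255.255)
  60.144.0.0/13 (60.144.0.0 - 60.151.255.255)
  60.147.64.0/18 (60.147.64.0 - 60.147.127.255)
Most specific is 60.147.64.0/18.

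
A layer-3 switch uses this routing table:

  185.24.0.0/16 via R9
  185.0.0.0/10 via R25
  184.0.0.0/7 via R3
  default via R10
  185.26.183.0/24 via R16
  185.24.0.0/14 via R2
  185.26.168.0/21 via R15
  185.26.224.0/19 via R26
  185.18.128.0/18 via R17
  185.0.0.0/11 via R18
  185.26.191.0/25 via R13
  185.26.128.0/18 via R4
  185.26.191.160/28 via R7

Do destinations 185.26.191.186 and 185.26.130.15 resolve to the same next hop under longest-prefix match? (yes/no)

yes

185.26.191.186: longest match 185.26.128.0/18 -> R4
185.26.130.15: longest match 185.26.128.0/18 -> R4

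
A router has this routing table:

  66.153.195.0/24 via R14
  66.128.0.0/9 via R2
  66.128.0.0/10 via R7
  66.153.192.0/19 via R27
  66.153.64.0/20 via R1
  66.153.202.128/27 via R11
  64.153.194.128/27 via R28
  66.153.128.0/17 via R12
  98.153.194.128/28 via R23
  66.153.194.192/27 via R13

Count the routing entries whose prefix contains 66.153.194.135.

Prefixes containing 66.153.194.135:
  66.128.0.0/9 (66.128.0.0 - 66.255.255.255)
  66.128.0.0/10 (66.128.0.0 - 66.191.255.255)
  66.153.128.0/17 (66.153.128.0 - 66.153.255.255)
  66.153.192.0/19 (66.153.192.0 - 66.153.223.255)
Total matching entries: 4.

4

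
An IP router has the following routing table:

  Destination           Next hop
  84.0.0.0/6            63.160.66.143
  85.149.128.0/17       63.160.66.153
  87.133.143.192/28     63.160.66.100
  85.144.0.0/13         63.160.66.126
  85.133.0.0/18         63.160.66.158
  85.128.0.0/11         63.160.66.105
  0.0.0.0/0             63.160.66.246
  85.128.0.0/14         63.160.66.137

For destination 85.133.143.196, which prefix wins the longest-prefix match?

85.128.0.0/11

Entries matching 85.133.143.196:
  0.0.0.0/0 (default, matches everything)
  84.0.0.0/6 (84.0.0.0 - 87.255.255.255)
  85.128.0.0/11 (85.128.0.0 - 85.159.255.255)
Most specific is 85.128.0.0/11.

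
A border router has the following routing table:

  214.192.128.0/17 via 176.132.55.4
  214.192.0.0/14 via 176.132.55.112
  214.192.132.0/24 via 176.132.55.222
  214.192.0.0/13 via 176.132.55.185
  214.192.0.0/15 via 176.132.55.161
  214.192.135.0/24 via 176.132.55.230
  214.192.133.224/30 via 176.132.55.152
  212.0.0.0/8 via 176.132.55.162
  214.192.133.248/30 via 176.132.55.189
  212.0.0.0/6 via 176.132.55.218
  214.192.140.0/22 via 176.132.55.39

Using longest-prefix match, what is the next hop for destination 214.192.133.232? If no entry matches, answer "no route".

176.132.55.4

Routes whose prefix contains 214.192.133.232:
  212.0.0.0/6 (212.0.0.0 - 215.255.255.255) -> 176.132.55.218
  214.192.0.0/13 (214.192.0.0 - 214.199.255.255) -> 176.132.55.185
  214.192.0.0/14 (214.192.0.0 - 214.195.255.255) -> 176.132.55.112
  214.192.0.0/15 (214.192.0.0 - 214.193.255.255) -> 176.132.55.161
  214.192.128.0/17 (214.192.128.0 - 214.192.255.255) -> 176.132.55.4
More-specific entries that do NOT match:
  214.192.133.224/30 (214.192.133.224 - 214.192.133.227) does not contain 214.192.133.232
  214.192.133.248/30 (214.192.133.248 - 214.192.133.251) does not contain 214.192.133.232
  214.192.132.0/24 (214.192.132.0 - 214.192.132.255) does not contain 214.192.133.232
  214.192.135.0/24 (214.192.135.0 - 214.192.135.255) does not contain 214.192.133.232
  214.192.140.0/22 (214.192.140.0 - 214.192.143.255) does not contain 214.192.133.232
Longest matching prefix is /17 -> next hop 176.132.55.4.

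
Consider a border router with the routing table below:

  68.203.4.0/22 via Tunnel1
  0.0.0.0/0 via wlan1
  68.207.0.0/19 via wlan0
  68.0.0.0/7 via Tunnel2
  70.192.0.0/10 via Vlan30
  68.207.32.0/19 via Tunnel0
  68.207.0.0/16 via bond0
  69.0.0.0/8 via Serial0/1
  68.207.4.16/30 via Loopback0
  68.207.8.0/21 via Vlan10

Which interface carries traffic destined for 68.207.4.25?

wlan0

Routes whose prefix contains 68.207.4.25:
  0.0.0.0/0 (default, matches everything) -> wlan1
  68.0.0.0/7 (68.0.0.0 - 69.255.255.255) -> Tunnel2
  68.207.0.0/16 (68.207.0.0 - 68.207.255.255) -> bond0
  68.207.0.0/19 (68.207.0.0 - 68.207.31.255) -> wlan0
More-specific entries that do NOT match:
  68.207.4.16/30 (68.207.4.16 - 68.207.4.19) does not contain 68.207.4.25
  68.203.4.0/22 (68.203.4.0 - 68.203.7.255) does not contain 68.207.4.25
  68.207.8.0/21 (68.207.8.0 - 68.207.15.255) does not contain 68.207.4.25
Longest matching prefix is /19 -> interface wlan0.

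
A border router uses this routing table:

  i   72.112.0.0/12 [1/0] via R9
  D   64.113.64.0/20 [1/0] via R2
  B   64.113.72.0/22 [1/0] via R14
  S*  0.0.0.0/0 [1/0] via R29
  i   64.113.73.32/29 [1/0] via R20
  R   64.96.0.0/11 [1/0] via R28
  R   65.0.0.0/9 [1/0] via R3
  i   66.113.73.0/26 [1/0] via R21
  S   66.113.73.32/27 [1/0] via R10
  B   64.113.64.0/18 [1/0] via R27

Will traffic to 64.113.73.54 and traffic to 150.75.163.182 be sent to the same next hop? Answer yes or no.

64.113.73.54: longest match 64.113.72.0/22 -> R14
150.75.163.182: longest match 0.0.0.0/0 -> R29

no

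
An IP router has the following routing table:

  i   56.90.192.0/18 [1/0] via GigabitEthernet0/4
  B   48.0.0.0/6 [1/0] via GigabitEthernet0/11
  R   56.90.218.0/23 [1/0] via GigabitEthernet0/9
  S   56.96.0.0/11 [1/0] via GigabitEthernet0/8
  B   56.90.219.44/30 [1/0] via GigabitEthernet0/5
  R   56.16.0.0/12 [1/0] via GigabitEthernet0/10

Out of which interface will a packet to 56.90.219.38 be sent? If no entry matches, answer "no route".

GigabitEthernet0/9

Routes whose prefix contains 56.90.219.38:
  56.90.192.0/18 (56.90.192.0 - 56.90.255.255) -> GigabitEthernet0/4
  56.90.218.0/23 (56.90.218.0 - 56.90.219.255) -> GigabitEthernet0/9
More-specific entries that do NOT match:
  56.90.219.44/30 (56.90.219.44 - 56.90.219.47) does not contain 56.90.219.38
Longest matching prefix is /23 -> interface GigabitEthernet0/9.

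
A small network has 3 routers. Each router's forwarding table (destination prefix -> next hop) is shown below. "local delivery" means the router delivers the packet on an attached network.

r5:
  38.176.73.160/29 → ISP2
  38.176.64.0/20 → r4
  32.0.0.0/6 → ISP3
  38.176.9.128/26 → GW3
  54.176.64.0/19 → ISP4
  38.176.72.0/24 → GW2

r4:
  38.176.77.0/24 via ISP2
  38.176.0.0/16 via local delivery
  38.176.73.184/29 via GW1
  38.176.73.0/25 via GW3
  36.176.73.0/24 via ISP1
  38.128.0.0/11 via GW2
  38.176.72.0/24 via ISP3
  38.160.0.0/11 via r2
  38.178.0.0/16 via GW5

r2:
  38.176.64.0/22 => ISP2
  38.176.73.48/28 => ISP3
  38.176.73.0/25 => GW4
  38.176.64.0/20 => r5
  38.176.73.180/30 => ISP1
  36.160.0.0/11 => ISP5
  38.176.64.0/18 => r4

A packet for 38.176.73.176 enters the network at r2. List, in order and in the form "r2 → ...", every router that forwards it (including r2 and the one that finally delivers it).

At r2: longest match for 38.176.73.176 is 38.176.64.0/20 -> r5
At r5: longest match for 38.176.73.176 is 38.176.64.0/20 -> r4
At r4: longest match for 38.176.73.176 is 38.176.0.0/16 -> local delivery

r2 → r5 → r4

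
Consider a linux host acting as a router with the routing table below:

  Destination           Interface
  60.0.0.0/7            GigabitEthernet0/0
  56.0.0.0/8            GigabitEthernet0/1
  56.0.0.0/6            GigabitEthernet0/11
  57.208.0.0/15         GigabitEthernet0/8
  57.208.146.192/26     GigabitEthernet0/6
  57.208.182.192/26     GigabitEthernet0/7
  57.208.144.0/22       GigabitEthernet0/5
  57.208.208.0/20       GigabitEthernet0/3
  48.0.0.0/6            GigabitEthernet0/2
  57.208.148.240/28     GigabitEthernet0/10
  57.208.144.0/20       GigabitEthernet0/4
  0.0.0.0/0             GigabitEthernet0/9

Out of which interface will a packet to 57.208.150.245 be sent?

Routes whose prefix contains 57.208.150.245:
  0.0.0.0/0 (default, matches everything) -> GigabitEthernet0/9
  56.0.0.0/6 (56.0.0.0 - 59.255.255.255) -> GigabitEthernet0/11
  57.208.0.0/15 (57.208.0.0 - 57.209.255.255) -> GigabitEthernet0/8
  57.208.144.0/20 (57.208.144.0 - 57.208.159.255) -> GigabitEthernet0/4
More-specific entries that do NOT match:
  57.208.148.240/28 (57.208.148.240 - 57.208.148.255) does not contain 57.208.150.245
  57.208.146.192/26 (57.208.146.192 - 57.208.146.255) does not contain 57.208.150.245
  57.208.182.192/26 (57.208.182.192 - 57.208.182.255) does not contain 57.208.150.245
  57.208.144.0/22 (57.208.144.0 - 57.208.147.255) does not contain 57.208.150.245
Longest matching prefix is /20 -> interface GigabitEthernet0/4.

GigabitEthernet0/4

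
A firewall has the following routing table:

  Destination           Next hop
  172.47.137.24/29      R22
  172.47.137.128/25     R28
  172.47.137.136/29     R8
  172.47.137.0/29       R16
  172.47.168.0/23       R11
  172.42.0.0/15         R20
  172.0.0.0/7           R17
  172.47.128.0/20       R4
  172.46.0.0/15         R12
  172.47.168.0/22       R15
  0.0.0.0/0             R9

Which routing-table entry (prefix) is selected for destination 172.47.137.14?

172.47.128.0/20

Entries matching 172.47.137.14:
  0.0.0.0/0 (default, matches everything)
  172.0.0.0/7 (172.0.0.0 - 173.255.255.255)
  172.46.0.0/15 (172.46.0.0 - 172.47.255.255)
  172.47.128.0/20 (172.47.128.0 - 172.47.143.255)
Most specific is 172.47.128.0/20.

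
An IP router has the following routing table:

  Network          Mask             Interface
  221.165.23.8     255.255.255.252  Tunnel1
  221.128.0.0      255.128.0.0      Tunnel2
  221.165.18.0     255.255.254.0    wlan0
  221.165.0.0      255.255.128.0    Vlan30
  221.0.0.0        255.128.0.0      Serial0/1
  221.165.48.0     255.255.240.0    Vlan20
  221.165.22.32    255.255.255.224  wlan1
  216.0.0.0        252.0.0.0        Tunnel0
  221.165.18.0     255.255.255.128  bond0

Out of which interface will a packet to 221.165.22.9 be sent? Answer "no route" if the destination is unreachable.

Routes whose prefix contains 221.165.22.9:
  221.128.0.0/9 (221.128.0.0 - 221.255.255.255) -> Tunnel2
  221.165.0.0/17 (221.165.0.0 - 221.165.127.255) -> Vlan30
More-specific entries that do NOT match:
  221.165.23.8/30 (221.165.23.8 - 221.165.23.11) does not contain 221.165.22.9
  221.165.22.32/27 (221.165.22.32 - 221.165.22.63) does not contain 221.165.22.9
  221.165.18.0/25 (221.165.18.0 - 221.165.18.127) does not contain 221.165.22.9
  221.165.18.0/23 (221.165.18.0 - 221.165.19.255) does not contain 221.165.22.9
  221.165.48.0/20 (221.165.48.0 - 221.165.63.255) does not contain 221.165.22.9
Longest matching prefix is /17 -> interface Vlan30.

Vlan30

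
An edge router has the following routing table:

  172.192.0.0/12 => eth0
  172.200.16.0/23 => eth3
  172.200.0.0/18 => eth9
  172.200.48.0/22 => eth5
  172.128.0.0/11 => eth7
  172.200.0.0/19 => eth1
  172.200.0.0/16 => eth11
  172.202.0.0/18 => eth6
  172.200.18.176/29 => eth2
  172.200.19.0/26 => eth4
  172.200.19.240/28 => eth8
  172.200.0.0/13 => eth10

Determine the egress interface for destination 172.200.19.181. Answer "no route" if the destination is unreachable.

eth1

Routes whose prefix contains 172.200.19.181:
  172.192.0.0/12 (172.192.0.0 - 172.207.255.255) -> eth0
  172.200.0.0/13 (172.200.0.0 - 172.207.255.255) -> eth10
  172.200.0.0/16 (172.200.0.0 - 172.200.255.255) -> eth11
  172.200.0.0/18 (172.200.0.0 - 172.200.63.255) -> eth9
  172.200.0.0/19 (172.200.0.0 - 172.200.31.255) -> eth1
More-specific entries that do NOT match:
  172.200.18.176/29 (172.200.18.176 - 172.200.18.183) does not contain 172.200.19.181
  172.200.19.240/28 (172.200.19.240 - 172.200.19.255) does not contain 172.200.19.181
  172.200.19.0/26 (172.200.19.0 - 172.200.19.63) does not contain 172.200.19.181
  172.200.16.0/23 (172.200.16.0 - 172.200.17.255) does not contain 172.200.19.181
  172.200.48.0/22 (172.200.48.0 - 172.200.51.255) does not contain 172.200.19.181
Longest matching prefix is /19 -> interface eth1.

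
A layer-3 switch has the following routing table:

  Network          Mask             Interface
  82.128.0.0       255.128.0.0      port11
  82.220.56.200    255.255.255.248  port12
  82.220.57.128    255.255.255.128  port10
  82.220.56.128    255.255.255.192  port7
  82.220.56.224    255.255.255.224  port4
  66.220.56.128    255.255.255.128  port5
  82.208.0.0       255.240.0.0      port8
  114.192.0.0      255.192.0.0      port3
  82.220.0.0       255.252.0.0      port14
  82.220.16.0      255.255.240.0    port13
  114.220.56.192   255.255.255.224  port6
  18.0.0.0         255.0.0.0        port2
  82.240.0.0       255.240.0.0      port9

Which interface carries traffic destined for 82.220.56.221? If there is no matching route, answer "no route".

Routes whose prefix contains 82.220.56.221:
  82.128.0.0/9 (82.128.0.0 - 82.255.255.255) -> port11
  82.208.0.0/12 (82.208.0.0 - 82.223.255.255) -> port8
  82.220.0.0/14 (82.220.0.0 - 82.223.255.255) -> port14
More-specific entries that do NOT match:
  82.220.56.200/29 (82.220.56.200 - 82.220.56.207) does not contain 82.220.56.221
  82.220.56.224/27 (82.220.56.224 - 82.220.56.255) does not contain 82.220.56.221
  114.220.56.192/27 (114.220.56.192 - 114.220.56.223) does not contain 82.220.56.221
  82.220.56.128/26 (82.220.56.128 - 82.220.56.191) does not contain 82.220.56.221
  82.220.57.128/25 (82.220.57.128 - 82.220.57.255) does not contain 82.220.56.221
  66.220.56.128/25 (66.220.56.128 - 66.220.56.255) does not contain 82.220.56.221
  82.220.16.0/20 (82.220.16.0 - 82.220.31.255) does not contain 82.220.56.221
Longest matching prefix is /14 -> interface port14.

port14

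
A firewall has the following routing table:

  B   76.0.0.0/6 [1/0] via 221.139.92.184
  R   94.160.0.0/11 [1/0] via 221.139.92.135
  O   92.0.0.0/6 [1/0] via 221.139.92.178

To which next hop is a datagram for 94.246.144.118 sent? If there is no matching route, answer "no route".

221.139.92.178

Routes whose prefix contains 94.246.144.118:
  92.0.0.0/6 (92.0.0.0 - 95.255.255.255) -> 221.139.92.178
More-specific entries that do NOT match:
  94.160.0.0/11 (94.160.0.0 - 94.191.255.255) does not contain 94.246.144.118
Longest matching prefix is /6 -> next hop 221.139.92.178.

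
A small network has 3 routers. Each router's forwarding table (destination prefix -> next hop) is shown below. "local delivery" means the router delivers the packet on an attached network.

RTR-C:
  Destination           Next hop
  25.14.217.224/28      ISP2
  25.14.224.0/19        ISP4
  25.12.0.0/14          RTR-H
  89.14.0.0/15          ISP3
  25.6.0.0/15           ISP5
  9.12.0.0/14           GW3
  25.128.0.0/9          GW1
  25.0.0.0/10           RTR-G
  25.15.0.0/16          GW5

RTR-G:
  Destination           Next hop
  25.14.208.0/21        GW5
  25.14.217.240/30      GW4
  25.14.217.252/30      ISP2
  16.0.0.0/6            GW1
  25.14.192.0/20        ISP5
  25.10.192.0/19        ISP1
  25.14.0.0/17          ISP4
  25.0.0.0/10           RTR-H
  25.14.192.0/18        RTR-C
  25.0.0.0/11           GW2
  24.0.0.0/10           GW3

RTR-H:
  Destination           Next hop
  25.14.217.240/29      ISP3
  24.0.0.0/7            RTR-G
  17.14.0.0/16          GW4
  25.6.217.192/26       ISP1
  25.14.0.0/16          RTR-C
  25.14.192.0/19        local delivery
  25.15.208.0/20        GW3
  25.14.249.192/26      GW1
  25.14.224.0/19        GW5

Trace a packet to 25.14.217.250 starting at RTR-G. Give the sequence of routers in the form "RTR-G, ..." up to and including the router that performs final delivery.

At RTR-G: longest match for 25.14.217.250 is 25.14.192.0/18 -> RTR-C
At RTR-C: longest match for 25.14.217.250 is 25.12.0.0/14 -> RTR-H
At RTR-H: longest match for 25.14.217.250 is 25.14.192.0/19 -> local delivery

RTR-G, RTR-C, RTR-H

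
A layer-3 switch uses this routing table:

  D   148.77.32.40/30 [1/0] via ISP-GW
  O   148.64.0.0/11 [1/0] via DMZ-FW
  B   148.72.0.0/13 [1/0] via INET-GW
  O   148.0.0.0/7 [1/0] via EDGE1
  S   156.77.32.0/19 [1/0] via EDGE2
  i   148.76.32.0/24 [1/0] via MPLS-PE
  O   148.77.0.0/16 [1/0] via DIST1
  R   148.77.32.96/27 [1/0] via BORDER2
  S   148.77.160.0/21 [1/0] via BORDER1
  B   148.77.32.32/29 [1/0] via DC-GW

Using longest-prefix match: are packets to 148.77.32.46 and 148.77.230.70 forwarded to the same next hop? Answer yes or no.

148.77.32.46: longest match 148.77.0.0/16 -> DIST1
148.77.230.70: longest match 148.77.0.0/16 -> DIST1

yes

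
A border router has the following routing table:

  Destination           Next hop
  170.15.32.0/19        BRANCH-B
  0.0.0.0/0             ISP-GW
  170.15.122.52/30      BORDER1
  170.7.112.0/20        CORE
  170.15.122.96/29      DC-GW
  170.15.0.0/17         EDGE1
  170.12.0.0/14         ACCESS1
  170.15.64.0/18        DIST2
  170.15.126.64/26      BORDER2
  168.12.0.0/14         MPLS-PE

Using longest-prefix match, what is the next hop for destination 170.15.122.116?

DIST2

Routes whose prefix contains 170.15.122.116:
  0.0.0.0/0 (default, matches everything) -> ISP-GW
  170.12.0.0/14 (170.12.0.0 - 170.15.255.255) -> ACCESS1
  170.15.0.0/17 (170.15.0.0 - 170.15.127.255) -> EDGE1
  170.15.64.0/18 (170.15.64.0 - 170.15.127.255) -> DIST2
More-specific entries that do NOT match:
  170.15.122.52/30 (170.15.122.52 - 170.15.122.55) does not contain 170.15.122.116
  170.15.122.96/29 (170.15.122.96 - 170.15.122.103) does not contain 170.15.122.116
  170.15.126.64/26 (170.15.126.64 - 170.15.126.127) does not contain 170.15.122.116
  170.7.112.0/20 (170.7.112.0 - 170.7.127.255) does not contain 170.15.122.116
  170.15.32.0/19 (170.15.32.0 - 170.15.63.255) does not contain 170.15.122.116
Longest matching prefix is /18 -> next hop DIST2.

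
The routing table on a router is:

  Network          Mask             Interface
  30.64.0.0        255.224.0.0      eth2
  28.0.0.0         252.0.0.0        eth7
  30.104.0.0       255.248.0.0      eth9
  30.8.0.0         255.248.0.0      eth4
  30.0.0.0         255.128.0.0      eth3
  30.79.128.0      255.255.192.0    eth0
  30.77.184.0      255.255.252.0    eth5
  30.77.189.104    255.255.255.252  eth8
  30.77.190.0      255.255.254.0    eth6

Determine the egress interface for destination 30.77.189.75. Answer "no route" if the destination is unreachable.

Routes whose prefix contains 30.77.189.75:
  28.0.0.0/6 (28.0.0.0 - 31.255.255.255) -> eth7
  30.0.0.0/9 (30.0.0.0 - 30.127.255.255) -> eth3
  30.64.0.0/11 (30.64.0.0 - 30.95.255.255) -> eth2
More-specific entries that do NOT match:
  30.77.189.104/30 (30.77.189.104 - 30.77.189.107) does not contain 30.77.189.75
  30.77.190.0/23 (30.77.190.0 - 30.77.191.255) does not contain 30.77.189.75
  30.77.184.0/22 (30.77.184.0 - 30.77.187.255) does not contain 30.77.189.75
  30.79.128.0/18 (30.79.128.0 - 30.79.191.255) does not contain 30.77.189.75
  30.104.0.0/13 (30.104.0.0 - 30.111.255.255) does not contain 30.77.189.75
  30.8.0.0/13 (30.8.0.0 - 30.15.255.255) does not contain 30.77.189.75
Longest matching prefix is /11 -> interface eth2.

eth2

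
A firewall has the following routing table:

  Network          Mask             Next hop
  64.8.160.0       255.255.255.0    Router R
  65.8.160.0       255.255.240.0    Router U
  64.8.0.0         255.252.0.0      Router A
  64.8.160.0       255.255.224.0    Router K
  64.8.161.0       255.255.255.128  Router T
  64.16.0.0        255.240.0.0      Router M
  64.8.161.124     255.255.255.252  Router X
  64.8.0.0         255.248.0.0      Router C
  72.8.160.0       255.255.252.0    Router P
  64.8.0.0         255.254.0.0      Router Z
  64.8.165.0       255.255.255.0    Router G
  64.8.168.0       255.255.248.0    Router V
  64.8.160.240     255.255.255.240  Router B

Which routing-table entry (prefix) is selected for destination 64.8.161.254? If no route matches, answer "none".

64.8.160.0/19

Entries matching 64.8.161.254:
  64.8.0.0/13 (64.8.0.0 - 64.15.255.255)
  64.8.0.0/14 (64.8.0.0 - 64.11.255.255)
  64.8.0.0/15 (64.8.0.0 - 64.9.255.255)
  64.8.160.0/19 (64.8.160.0 - 64.8.191.255)
Most specific is 64.8.160.0/19.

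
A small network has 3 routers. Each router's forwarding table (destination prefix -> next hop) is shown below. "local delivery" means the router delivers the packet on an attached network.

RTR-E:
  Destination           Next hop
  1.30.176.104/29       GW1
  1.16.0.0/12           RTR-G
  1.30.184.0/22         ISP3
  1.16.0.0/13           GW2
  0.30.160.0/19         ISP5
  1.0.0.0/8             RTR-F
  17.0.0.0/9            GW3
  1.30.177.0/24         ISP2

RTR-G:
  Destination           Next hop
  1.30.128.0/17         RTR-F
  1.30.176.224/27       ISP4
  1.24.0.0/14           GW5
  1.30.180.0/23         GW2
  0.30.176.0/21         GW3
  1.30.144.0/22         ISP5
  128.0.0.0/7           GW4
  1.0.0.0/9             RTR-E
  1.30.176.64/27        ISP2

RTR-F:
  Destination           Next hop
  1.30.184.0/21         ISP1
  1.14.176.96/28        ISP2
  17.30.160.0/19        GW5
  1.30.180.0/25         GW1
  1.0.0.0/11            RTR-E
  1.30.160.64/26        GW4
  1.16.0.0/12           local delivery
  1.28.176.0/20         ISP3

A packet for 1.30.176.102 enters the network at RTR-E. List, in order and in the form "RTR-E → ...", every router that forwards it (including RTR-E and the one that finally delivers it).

RTR-E → RTR-G → RTR-F

At RTR-E: longest match for 1.30.176.102 is 1.16.0.0/12 -> RTR-G
At RTR-G: longest match for 1.30.176.102 is 1.30.128.0/17 -> RTR-F
At RTR-F: longest match for 1.30.176.102 is 1.16.0.0/12 -> local delivery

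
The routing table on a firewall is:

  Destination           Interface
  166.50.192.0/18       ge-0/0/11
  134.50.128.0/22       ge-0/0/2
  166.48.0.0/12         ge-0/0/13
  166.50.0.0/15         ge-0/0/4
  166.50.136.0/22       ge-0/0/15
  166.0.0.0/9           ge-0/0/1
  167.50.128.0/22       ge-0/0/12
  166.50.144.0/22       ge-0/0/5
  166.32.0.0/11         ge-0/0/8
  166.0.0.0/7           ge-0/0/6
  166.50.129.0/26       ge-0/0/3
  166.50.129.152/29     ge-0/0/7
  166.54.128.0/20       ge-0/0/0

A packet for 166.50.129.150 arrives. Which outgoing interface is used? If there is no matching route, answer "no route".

Routes whose prefix contains 166.50.129.150:
  166.0.0.0/7 (166.0.0.0 - 167.255.255.255) -> ge-0/0/6
  166.0.0.0/9 (166.0.0.0 - 166.127.255.255) -> ge-0/0/1
  166.32.0.0/11 (166.32.0.0 - 166.63.255.255) -> ge-0/0/8
  166.48.0.0/12 (166.48.0.0 - 166.63.255.255) -> ge-0/0/13
  166.50.0.0/15 (166.50.0.0 - 166.51.255.255) -> ge-0/0/4
More-specific entries that do NOT match:
  166.50.129.152/29 (166.50.129.152 - 166.50.129.159) does not contain 166.50.129.150
  166.50.129.0/26 (166.50.129.0 - 166.50.129.63) does not contain 166.50.129.150
  134.50.128.0/22 (134.50.128.0 - 134.50.131.255) does not contain 166.50.129.150
  166.50.136.0/22 (166.50.136.0 - 166.50.139.255) does not contain 166.50.129.150
  167.50.128.0/22 (167.50.128.0 - 167.50.131.255) does not contain 166.50.129.150
  166.50.144.0/22 (166.50.144.0 - 166.50.147.255) does not contain 166.50.129.150
  166.54.128.0/20 (166.54.128.0 - 166.54.143.255) does not contain 166.50.129.150
  166.50.192.0/18 (166.50.192.0 - 166.50.255.255) does not contain 166.50.129.150
Longest matching prefix is /15 -> interface ge-0/0/4.

ge-0/0/4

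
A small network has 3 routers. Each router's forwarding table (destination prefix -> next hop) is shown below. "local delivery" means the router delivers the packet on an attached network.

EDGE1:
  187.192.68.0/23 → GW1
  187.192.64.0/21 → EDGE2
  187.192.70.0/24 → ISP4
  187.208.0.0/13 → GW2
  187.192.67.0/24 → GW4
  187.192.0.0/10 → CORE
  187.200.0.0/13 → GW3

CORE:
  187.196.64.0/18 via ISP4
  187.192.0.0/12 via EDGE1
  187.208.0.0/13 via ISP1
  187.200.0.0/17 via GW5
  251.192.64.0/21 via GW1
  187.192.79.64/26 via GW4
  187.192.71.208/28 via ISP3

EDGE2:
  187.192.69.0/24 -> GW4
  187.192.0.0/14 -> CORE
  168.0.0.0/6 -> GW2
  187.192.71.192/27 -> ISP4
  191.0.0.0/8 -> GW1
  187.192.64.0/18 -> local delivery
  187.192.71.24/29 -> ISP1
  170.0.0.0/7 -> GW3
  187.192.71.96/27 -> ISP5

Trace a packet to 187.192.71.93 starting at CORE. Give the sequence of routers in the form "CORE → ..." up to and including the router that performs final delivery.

At CORE: longest match for 187.192.71.93 is 187.192.0.0/12 -> EDGE1
At EDGE1: longest match for 187.192.71.93 is 187.192.64.0/21 -> EDGE2
At EDGE2: longest match for 187.192.71.93 is 187.192.64.0/18 -> local delivery

CORE → EDGE1 → EDGE2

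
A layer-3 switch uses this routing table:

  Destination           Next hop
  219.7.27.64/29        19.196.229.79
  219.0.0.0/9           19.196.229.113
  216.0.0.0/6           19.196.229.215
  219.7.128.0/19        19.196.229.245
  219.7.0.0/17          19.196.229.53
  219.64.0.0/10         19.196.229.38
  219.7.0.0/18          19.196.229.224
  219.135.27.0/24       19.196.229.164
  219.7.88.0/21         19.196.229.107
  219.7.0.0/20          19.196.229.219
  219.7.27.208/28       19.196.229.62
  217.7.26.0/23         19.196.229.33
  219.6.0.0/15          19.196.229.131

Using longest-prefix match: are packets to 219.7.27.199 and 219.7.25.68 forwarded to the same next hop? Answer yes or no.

yes

219.7.27.199: longest match 219.7.0.0/18 -> 19.196.229.224
219.7.25.68: longest match 219.7.0.0/18 -> 19.196.229.224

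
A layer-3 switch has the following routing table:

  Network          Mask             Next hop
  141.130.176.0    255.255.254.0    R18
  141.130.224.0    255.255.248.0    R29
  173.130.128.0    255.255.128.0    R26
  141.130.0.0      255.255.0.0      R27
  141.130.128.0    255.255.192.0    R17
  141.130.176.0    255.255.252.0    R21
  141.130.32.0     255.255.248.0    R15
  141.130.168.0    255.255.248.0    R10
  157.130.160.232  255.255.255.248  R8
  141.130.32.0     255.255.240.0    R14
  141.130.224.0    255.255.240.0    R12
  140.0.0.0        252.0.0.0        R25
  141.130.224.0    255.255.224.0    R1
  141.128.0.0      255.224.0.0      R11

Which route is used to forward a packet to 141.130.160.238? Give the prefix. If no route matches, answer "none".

141.130.128.0/18

Entries matching 141.130.160.238:
  140.0.0.0/6 (140.0.0.0 - 143.255.255.255)
  141.128.0.0/11 (141.128.0.0 - 141.159.255.255)
  141.130.0.0/16 (141.130.0.0 - 141.130.255.255)
  141.130.128.0/18 (141.130.128.0 - 141.130.191.255)
Most specific is 141.130.128.0/18.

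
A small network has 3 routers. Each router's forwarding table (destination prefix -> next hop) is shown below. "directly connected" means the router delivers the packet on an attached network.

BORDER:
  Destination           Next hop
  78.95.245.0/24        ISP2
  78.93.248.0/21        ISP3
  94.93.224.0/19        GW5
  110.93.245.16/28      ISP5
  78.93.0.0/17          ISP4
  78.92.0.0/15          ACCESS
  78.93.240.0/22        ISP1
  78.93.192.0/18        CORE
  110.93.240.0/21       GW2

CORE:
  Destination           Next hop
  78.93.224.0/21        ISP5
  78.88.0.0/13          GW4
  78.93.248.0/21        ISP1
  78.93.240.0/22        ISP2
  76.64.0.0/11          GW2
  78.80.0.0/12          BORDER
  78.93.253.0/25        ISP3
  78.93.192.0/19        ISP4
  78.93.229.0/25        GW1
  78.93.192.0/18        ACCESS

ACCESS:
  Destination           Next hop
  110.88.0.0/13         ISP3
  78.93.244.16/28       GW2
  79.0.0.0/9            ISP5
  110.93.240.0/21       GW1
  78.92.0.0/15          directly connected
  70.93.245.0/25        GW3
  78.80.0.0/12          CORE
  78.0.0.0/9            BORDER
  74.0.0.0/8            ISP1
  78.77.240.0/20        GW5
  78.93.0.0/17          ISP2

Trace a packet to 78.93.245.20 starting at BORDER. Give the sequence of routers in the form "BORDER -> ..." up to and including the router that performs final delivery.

BORDER -> CORE -> ACCESS

At BORDER: longest match for 78.93.245.20 is 78.93.192.0/18 -> CORE
At CORE: longest match for 78.93.245.20 is 78.93.192.0/18 -> ACCESS
At ACCESS: longest match for 78.93.245.20 is 78.92.0.0/15 -> directly connected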